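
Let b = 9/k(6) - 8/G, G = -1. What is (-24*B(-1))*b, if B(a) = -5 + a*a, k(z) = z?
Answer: 912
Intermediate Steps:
b = 19/2 (b = 9/6 - 8/(-1) = 9*(⅙) - 8*(-1) = 3/2 + 8 = 19/2 ≈ 9.5000)
B(a) = -5 + a²
(-24*B(-1))*b = -24*(-5 + (-1)²)*(19/2) = -24*(-5 + 1)*(19/2) = -24*(-4)*(19/2) = 96*(19/2) = 912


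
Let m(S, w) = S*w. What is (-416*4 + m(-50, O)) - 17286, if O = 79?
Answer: -22900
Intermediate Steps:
(-416*4 + m(-50, O)) - 17286 = (-416*4 - 50*79) - 17286 = (-1664 - 3950) - 17286 = -5614 - 17286 = -22900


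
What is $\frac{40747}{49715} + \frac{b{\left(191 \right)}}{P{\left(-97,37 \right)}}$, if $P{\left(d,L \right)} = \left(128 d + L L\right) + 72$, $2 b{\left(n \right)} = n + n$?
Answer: $\frac{87540552}{109124425} \approx 0.80221$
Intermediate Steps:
$b{\left(n \right)} = n$ ($b{\left(n \right)} = \frac{n + n}{2} = \frac{2 n}{2} = n$)
$P{\left(d,L \right)} = 72 + L^{2} + 128 d$ ($P{\left(d,L \right)} = \left(128 d + L^{2}\right) + 72 = \left(L^{2} + 128 d\right) + 72 = 72 + L^{2} + 128 d$)
$\frac{40747}{49715} + \frac{b{\left(191 \right)}}{P{\left(-97,37 \right)}} = \frac{40747}{49715} + \frac{191}{72 + 37^{2} + 128 \left(-97\right)} = 40747 \cdot \frac{1}{49715} + \frac{191}{72 + 1369 - 12416} = \frac{40747}{49715} + \frac{191}{-10975} = \frac{40747}{49715} + 191 \left(- \frac{1}{10975}\right) = \frac{40747}{49715} - \frac{191}{10975} = \frac{87540552}{109124425}$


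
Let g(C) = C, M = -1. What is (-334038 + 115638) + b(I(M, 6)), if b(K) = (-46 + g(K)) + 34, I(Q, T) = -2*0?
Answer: -218412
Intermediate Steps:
I(Q, T) = 0
b(K) = -12 + K (b(K) = (-46 + K) + 34 = -12 + K)
(-334038 + 115638) + b(I(M, 6)) = (-334038 + 115638) + (-12 + 0) = -218400 - 12 = -218412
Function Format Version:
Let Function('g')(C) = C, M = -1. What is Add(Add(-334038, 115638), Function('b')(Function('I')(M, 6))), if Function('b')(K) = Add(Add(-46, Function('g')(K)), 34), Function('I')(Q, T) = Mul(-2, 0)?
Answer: -218412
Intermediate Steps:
Function('I')(Q, T) = 0
Function('b')(K) = Add(-12, K) (Function('b')(K) = Add(Add(-46, K), 34) = Add(-12, K))
Add(Add(-334038, 115638), Function('b')(Function('I')(M, 6))) = Add(Add(-334038, 115638), Add(-12, 0)) = Add(-218400, -12) = -218412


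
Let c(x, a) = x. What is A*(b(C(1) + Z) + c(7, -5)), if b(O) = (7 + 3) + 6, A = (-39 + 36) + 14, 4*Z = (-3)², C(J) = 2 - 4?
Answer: 253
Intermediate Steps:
C(J) = -2
Z = 9/4 (Z = (¼)*(-3)² = (¼)*9 = 9/4 ≈ 2.2500)
A = 11 (A = -3 + 14 = 11)
b(O) = 16 (b(O) = 10 + 6 = 16)
A*(b(C(1) + Z) + c(7, -5)) = 11*(16 + 7) = 11*23 = 253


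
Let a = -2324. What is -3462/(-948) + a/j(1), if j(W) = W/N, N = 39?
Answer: -14319911/158 ≈ -90632.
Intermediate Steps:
j(W) = W/39
-3462/(-948) + a/j(1) = -3462/(-948) - 2324/((1/39)*1) = -3462*(-1/948) - 2324/1/39 = 577/158 - 2324*39 = 577/158 - 90636 = -14319911/158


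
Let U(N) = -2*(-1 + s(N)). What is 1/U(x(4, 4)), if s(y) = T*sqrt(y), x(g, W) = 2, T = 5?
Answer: -1/98 - 5*sqrt(2)/98 ≈ -0.082358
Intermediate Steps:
s(y) = 5*sqrt(y)
U(N) = 2 - 10*sqrt(N) (U(N) = -2*(-1 + 5*sqrt(N)) = 2 - 10*sqrt(N))
1/U(x(4, 4)) = 1/(2 - 10*sqrt(2))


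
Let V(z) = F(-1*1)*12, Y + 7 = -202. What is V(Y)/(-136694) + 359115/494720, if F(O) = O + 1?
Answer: 71823/98944 ≈ 0.72589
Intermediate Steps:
Y = -209 (Y = -7 - 202 = -209)
F(O) = 1 + O
V(z) = 0 (V(z) = (1 - 1*1)*12 = (1 - 1)*12 = 0*12 = 0)
V(Y)/(-136694) + 359115/494720 = 0/(-136694) + 359115/494720 = 0*(-1/136694) + 359115*(1/494720) = 0 + 71823/98944 = 71823/98944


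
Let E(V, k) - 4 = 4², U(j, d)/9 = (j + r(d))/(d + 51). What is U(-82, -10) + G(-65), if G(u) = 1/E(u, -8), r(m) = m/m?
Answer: -14539/820 ≈ -17.730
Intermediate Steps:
r(m) = 1
U(j, d) = 9*(1 + j)/(51 + d) (U(j, d) = 9*((j + 1)/(d + 51)) = 9*((1 + j)/(51 + d)) = 9*(1 + j)/(51 + d))
E(V, k) = 20 (E(V, k) = 4 + 4² = 4 + 16 = 20)
G(u) = 1/20
U(-82, -10) + G(-65) = 9*(1 - 82)/(51 - 10) + 1/20 = 9*(-81)/41 + 1/20 = 9*(1/41)*(-81) + 1/20 = -729/41 + 1/20 = -14539/820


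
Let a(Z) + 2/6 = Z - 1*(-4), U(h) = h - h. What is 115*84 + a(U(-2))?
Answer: 28991/3 ≈ 9663.7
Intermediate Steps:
U(h) = 0
a(Z) = 11/3 + Z (a(Z) = -1/3 + (Z - 1*(-4)) = -1/3 + (Z + 4) = -1/3 + (4 + Z) = 11/3 + Z)
115*84 + a(U(-2)) = 115*84 + (11/3 + 0) = 9660 + 11/3 = 28991/3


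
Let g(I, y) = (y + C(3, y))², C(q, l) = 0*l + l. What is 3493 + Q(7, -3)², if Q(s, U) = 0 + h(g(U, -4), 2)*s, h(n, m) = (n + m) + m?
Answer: 230069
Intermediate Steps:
C(q, l) = l (C(q, l) = 0 + l = l)
g(I, y) = 4*y² (g(I, y) = (y + y)² = (2*y)² = 4*y²)
h(n, m) = n + 2*m (h(n, m) = (m + n) + m = n + 2*m)
Q(s, U) = 68*s (Q(s, U) = 0 + (4*(-4)² + 2*2)*s = 0 + (4*16 + 4)*s = 0 + (64 + 4)*s = 0 + 68*s = 68*s)
3493 + Q(7, -3)² = 3493 + (68*7)² = 3493 + 476² = 3493 + 226576 = 230069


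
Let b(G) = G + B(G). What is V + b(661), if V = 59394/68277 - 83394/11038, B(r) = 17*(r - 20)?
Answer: 1450925076057/125606921 ≈ 11551.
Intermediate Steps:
B(r) = -340 + 17*r (B(r) = 17*(-20 + r) = -340 + 17*r)
b(G) = -340 + 18*G (b(G) = G + (-340 + 17*G) = -340 + 18*G)
V = -839716861/125606921 (V = 59394*(1/68277) - 83394*1/11038 = 19798/22759 - 41697/5519 = -839716861/125606921 ≈ -6.6853)
V + b(661) = -839716861/125606921 + (-340 + 18*661) = -839716861/125606921 + (-340 + 11898) = -839716861/125606921 + 11558 = 1450925076057/125606921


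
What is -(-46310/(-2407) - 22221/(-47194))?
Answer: -2239040087/113595958 ≈ -19.711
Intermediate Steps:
-(-46310/(-2407) - 22221/(-47194)) = -(-46310*(-1/2407) - 22221*(-1/47194)) = -(46310/2407 + 22221/47194) = -1*2239040087/113595958 = -2239040087/113595958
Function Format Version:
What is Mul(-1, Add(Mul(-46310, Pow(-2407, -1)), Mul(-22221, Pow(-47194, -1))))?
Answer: Rational(-2239040087, 113595958) ≈ -19.711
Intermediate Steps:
Mul(-1, Add(Mul(-46310, Pow(-2407, -1)), Mul(-22221, Pow(-47194, -1)))) = Mul(-1, Add(Mul(-46310, Rational(-1, 2407)), Mul(-22221, Rational(-1, 47194)))) = Mul(-1, Add(Rational(46310, 2407), Rational(22221, 47194))) = Mul(-1, Rational(2239040087, 113595958)) = Rational(-2239040087, 113595958)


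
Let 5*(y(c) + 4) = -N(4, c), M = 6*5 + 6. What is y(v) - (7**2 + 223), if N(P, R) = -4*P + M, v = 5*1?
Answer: -280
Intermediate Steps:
v = 5
M = 36 (M = 30 + 6 = 36)
N(P, R) = 36 - 4*P (N(P, R) = -4*P + 36 = 36 - 4*P)
y(c) = -8 (y(c) = -4 + (-(36 - 4*4))/5 = -4 + (-(36 - 16))/5 = -4 + (-1*20)/5 = -4 + (1/5)*(-20) = -4 - 4 = -8)
y(v) - (7**2 + 223) = -8 - (7**2 + 223) = -8 - (49 + 223) = -8 - 1*272 = -8 - 272 = -280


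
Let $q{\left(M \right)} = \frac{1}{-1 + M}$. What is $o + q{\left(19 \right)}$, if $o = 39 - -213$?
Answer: $\frac{4537}{18} \approx 252.06$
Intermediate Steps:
$o = 252$ ($o = 39 + 213 = 252$)
$o + q{\left(19 \right)} = 252 + \frac{1}{-1 + 19} = 252 + \frac{1}{18} = \frac{4537}{18}$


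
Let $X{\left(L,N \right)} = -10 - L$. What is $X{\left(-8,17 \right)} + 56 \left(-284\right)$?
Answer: $-15906$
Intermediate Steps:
$X{\left(-8,17 \right)} + 56 \left(-284\right) = \left(-10 - -8\right) + 56 \left(-284\right) = \left(-10 + 8\right) - 15904 = -2 - 15904 = -15906$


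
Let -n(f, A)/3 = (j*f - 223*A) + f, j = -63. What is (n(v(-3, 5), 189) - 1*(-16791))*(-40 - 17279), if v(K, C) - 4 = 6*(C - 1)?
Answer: -2570832360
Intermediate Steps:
v(K, C) = -2 + 6*C (v(K, C) = 4 + 6*(C - 1) = 4 + 6*(-1 + C) = 4 + (-6 + 6*C) = -2 + 6*C)
n(f, A) = 186*f + 669*A (n(f, A) = -3*((-63*f - 223*A) + f) = -3*((-223*A - 63*f) + f) = -3*(-223*A - 62*f) = 186*f + 669*A)
(n(v(-3, 5), 189) - 1*(-16791))*(-40 - 17279) = ((186*(-2 + 6*5) + 669*189) - 1*(-16791))*(-40 - 17279) = ((186*(-2 + 30) + 126441) + 16791)*(-17319) = ((186*28 + 126441) + 16791)*(-17319) = ((5208 + 126441) + 16791)*(-17319) = (131649 + 16791)*(-17319) = 148440*(-17319) = -2570832360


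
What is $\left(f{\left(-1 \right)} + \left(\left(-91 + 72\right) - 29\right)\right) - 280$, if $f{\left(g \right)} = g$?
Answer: $-329$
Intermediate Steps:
$\left(f{\left(-1 \right)} + \left(\left(-91 + 72\right) - 29\right)\right) - 280 = \left(-1 + \left(\left(-91 + 72\right) - 29\right)\right) - 280 = \left(-1 - 48\right) - 280 = -49 - 280 = -329$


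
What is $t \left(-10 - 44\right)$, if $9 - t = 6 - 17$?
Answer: $-1080$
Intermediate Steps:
$t = 20$ ($t = 9 - \left(6 - 17\right) = 9 - -11 = 9 + 11 = 20$)
$t \left(-10 - 44\right) = 20 \left(-10 - 44\right) = 20 \left(-54\right) = -1080$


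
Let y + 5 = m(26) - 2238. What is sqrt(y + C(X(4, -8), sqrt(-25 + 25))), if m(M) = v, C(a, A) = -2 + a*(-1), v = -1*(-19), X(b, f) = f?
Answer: I*sqrt(2218) ≈ 47.096*I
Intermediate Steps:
v = 19
C(a, A) = -2 - a
m(M) = 19
y = -2224 (y = -5 + (19 - 2238) = -5 - 2219 = -2224)
sqrt(y + C(X(4, -8), sqrt(-25 + 25))) = sqrt(-2224 + (-2 - 1*(-8))) = sqrt(-2224 + (-2 + 8)) = sqrt(-2224 + 6) = sqrt(-2218) = I*sqrt(2218)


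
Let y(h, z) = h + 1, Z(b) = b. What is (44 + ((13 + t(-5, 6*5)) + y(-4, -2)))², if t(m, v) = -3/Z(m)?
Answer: 74529/25 ≈ 2981.2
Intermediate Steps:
y(h, z) = 1 + h
t(m, v) = -3/m
(44 + ((13 + t(-5, 6*5)) + y(-4, -2)))² = (44 + ((13 - 3/(-5)) + (1 - 4)))² = (44 + ((13 - 3*(-⅕)) - 3))² = (44 + ((13 + ⅗) - 3))² = (44 + (68/5 - 3))² = (44 + 53/5)² = (273/5)² = 74529/25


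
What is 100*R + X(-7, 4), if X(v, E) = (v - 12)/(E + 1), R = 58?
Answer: 28981/5 ≈ 5796.2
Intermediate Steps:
X(v, E) = (-12 + v)/(1 + E)
100*R + X(-7, 4) = 100*58 + (-12 - 7)/(1 + 4) = 5800 - 19/5 = 28981/5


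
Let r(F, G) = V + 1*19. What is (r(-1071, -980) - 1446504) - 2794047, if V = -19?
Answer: -4240551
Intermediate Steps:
r(F, G) = 0 (r(F, G) = -19 + 1*19 = -19 + 19 = 0)
(r(-1071, -980) - 1446504) - 2794047 = (0 - 1446504) - 2794047 = -1446504 - 2794047 = -4240551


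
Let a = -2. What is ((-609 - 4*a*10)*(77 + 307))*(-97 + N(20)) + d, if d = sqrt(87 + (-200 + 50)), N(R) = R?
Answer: 15641472 + 3*I*sqrt(7) ≈ 1.5641e+7 + 7.9373*I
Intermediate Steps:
d = 3*I*sqrt(7) (d = sqrt(87 - 150) = sqrt(-63) = 3*I*sqrt(7) ≈ 7.9373*I)
((-609 - 4*a*10)*(77 + 307))*(-97 + N(20)) + d = ((-609 - 4*(-2)*10)*(77 + 307))*(-97 + 20) + 3*I*sqrt(7) = ((-609 + 8*10)*384)*(-77) + 3*I*sqrt(7) = ((-609 + 80)*384)*(-77) + 3*I*sqrt(7) = -529*384*(-77) + 3*I*sqrt(7) = -203136*(-77) + 3*I*sqrt(7) = 15641472 + 3*I*sqrt(7)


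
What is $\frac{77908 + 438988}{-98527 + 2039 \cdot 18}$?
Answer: $- \frac{516896}{61825} \approx -8.3606$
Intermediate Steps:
$\frac{77908 + 438988}{-98527 + 2039 \cdot 18} = \frac{516896}{-98527 + 36702} = \frac{516896}{-61825} = 516896 \left(- \frac{1}{61825}\right) = - \frac{516896}{61825}$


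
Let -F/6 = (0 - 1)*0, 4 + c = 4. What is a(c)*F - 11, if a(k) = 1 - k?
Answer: -11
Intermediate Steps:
c = 0 (c = -4 + 4 = 0)
F = 0 (F = -6*(0 - 1)*0 = -(-6)*0 = -6*0 = 0)
a(c)*F - 11 = (1 - 1*0)*0 - 11 = (1 + 0)*0 - 11 = 1*0 - 11 = 0 - 11 = -11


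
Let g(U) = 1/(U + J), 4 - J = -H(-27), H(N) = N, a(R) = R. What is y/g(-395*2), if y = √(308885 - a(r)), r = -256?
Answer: -17073*√701 ≈ -4.5203e+5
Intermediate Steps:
J = -23 (J = 4 - (-1)*(-27) = 4 - 1*27 = 4 - 27 = -23)
g(U) = 1/(-23 + U) (g(U) = 1/(U - 23) = 1/(-23 + U))
y = 21*√701 (y = √(308885 - 1*(-256)) = √(308885 + 256) = √309141 = 21*√701 ≈ 556.00)
y/g(-395*2) = (21*√701)/(1/(-23 - 395*2)) = (21*√701)/(1/(-23 - 790)) = (21*√701)/(1/(-813)) = (21*√701)/(-1/813) = (21*√701)*(-813) = -17073*√701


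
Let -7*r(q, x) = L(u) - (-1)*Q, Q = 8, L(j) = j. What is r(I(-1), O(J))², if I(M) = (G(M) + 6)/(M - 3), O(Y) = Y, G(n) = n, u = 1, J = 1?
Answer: 81/49 ≈ 1.6531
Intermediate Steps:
I(M) = (6 + M)/(-3 + M) (I(M) = (M + 6)/(M - 3) = (6 + M)/(-3 + M))
r(q, x) = -9/7 (r(q, x) = -(1 - (-1)*8)/7 = -(1 - 1*(-8))/7 = -(1 + 8)/7 = -⅐*9 = -9/7)
r(I(-1), O(J))² = (-9/7)² = 81/49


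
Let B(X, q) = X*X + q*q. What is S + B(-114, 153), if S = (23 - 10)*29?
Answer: 36782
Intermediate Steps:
S = 377 (S = 13*29 = 377)
B(X, q) = X² + q²
S + B(-114, 153) = 377 + ((-114)² + 153²) = 377 + (12996 + 23409) = 377 + 36405 = 36782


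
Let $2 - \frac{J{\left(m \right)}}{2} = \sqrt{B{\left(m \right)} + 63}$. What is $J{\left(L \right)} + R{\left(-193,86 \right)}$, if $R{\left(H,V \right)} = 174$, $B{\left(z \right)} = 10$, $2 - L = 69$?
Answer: $178 - 2 \sqrt{73} \approx 160.91$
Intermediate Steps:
$L = -67$ ($L = 2 - 69 = -67$)
$J{\left(m \right)} = 4 - 2 \sqrt{73}$ ($J{\left(m \right)} = 4 - 2 \sqrt{10 + 63} = 4 - 2 \sqrt{73}$)
$J{\left(L \right)} + R{\left(-193,86 \right)} = \left(4 - 2 \sqrt{73}\right) + 174 = 178 - 2 \sqrt{73}$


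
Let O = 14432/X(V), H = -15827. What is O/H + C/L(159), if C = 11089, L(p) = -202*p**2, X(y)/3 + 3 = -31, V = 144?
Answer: 9299869613/1374020276958 ≈ 0.0067684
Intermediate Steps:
X(y) = -102 (X(y) = -9 + 3*(-31) = -9 - 93 = -102)
O = -7216/51 (O = 14432/(-102) = 14432*(-1/102) = -7216/51 ≈ -141.49)
O/H + C/L(159) = -7216/51/(-15827) + 11089/((-202*159**2)) = -7216/51*(-1/15827) + 11089/((-202*25281)) = 7216/807177 + 11089/(-5106762) = 7216/807177 + 11089*(-1/5106762) = 7216/807177 - 11089/5106762 = 9299869613/1374020276958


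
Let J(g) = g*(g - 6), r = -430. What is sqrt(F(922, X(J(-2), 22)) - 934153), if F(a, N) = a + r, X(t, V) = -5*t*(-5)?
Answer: I*sqrt(933661) ≈ 966.26*I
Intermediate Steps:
J(g) = g*(-6 + g)
X(t, V) = 25*t
F(a, N) = -430 + a (F(a, N) = a - 430 = -430 + a)
sqrt(F(922, X(J(-2), 22)) - 934153) = sqrt((-430 + 922) - 934153) = sqrt(492 - 934153) = sqrt(-933661) = I*sqrt(933661)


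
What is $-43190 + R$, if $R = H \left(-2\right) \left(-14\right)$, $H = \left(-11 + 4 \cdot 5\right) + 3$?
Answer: $-42854$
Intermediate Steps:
$H = 12$ ($H = \left(-11 + 20\right) + 3 = 9 + 3 = 12$)
$R = 336$ ($R = 12 \left(-2\right) \left(-14\right) = \left(-24\right) \left(-14\right) = 336$)
$-43190 + R = -43190 + 336 = -42854$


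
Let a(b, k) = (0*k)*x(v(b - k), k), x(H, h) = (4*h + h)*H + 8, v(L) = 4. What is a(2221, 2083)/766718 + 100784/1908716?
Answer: 25196/477179 ≈ 0.052802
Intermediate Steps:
x(H, h) = 8 + 5*H*h (x(H, h) = (5*h)*H + 8 = 5*H*h + 8 = 8 + 5*H*h)
a(b, k) = 0 (a(b, k) = (0*k)*(8 + 5*4*k) = 0*(8 + 20*k) = 0)
a(2221, 2083)/766718 + 100784/1908716 = 0/766718 + 100784/1908716 = 0*(1/766718) + 100784*(1/1908716) = 0 + 25196/477179 = 25196/477179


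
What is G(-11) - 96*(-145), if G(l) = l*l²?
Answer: 12589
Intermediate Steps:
G(l) = l³
G(-11) - 96*(-145) = (-11)³ - 96*(-145) = -1331 + 13920 = 12589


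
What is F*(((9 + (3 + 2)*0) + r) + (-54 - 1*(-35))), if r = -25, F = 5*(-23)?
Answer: 4025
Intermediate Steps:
F = -115
F*(((9 + (3 + 2)*0) + r) + (-54 - 1*(-35))) = -115*(((9 + (3 + 2)*0) - 25) + (-54 - 1*(-35))) = -115*(((9 + 5*0) - 25) + (-54 + 35)) = -115*(((9 + 0) - 25) - 19) = -115*((9 - 25) - 19) = -115*(-16 - 19) = -115*(-35) = 4025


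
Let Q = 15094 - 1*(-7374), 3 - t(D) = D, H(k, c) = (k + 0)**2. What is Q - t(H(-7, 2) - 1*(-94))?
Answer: 22608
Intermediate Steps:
H(k, c) = k**2
t(D) = 3 - D
Q = 22468 (Q = 15094 + 7374 = 22468)
Q - t(H(-7, 2) - 1*(-94)) = 22468 - (3 - ((-7)**2 - 1*(-94))) = 22468 - (3 - (49 + 94)) = 22468 - (3 - 1*143) = 22468 - (3 - 143) = 22468 - 1*(-140) = 22468 + 140 = 22608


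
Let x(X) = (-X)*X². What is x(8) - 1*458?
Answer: -970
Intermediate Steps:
x(X) = -X³
x(8) - 1*458 = -1*8³ - 1*458 = -1*512 - 458 = -512 - 458 = -970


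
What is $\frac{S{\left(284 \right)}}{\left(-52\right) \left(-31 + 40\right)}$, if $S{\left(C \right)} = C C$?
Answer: $- \frac{20164}{117} \approx -172.34$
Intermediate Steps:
$S{\left(C \right)} = C^{2}$
$\frac{S{\left(284 \right)}}{\left(-52\right) \left(-31 + 40\right)} = \frac{284^{2}}{\left(-52\right) \left(-31 + 40\right)} = \frac{80656}{\left(-52\right) 9} = \frac{80656}{-468} = 80656 \left(- \frac{1}{468}\right) = - \frac{20164}{117}$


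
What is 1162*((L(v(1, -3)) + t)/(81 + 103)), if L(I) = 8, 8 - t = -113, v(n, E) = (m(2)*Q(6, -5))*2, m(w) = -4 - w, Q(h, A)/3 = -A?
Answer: 74949/92 ≈ 814.66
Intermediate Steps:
Q(h, A) = -3*A (Q(h, A) = 3*(-A) = -3*A)
v(n, E) = -180 (v(n, E) = ((-4 - 1*2)*(-3*(-5)))*2 = ((-4 - 2)*15)*2 = -6*15*2 = -90*2 = -180)
t = 121 (t = 8 - 1*(-113) = 8 + 113 = 121)
1162*((L(v(1, -3)) + t)/(81 + 103)) = 1162*((8 + 121)/(81 + 103)) = 1162*(129/184) = 74949/92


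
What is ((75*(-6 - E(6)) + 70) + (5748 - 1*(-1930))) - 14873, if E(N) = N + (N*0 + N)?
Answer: -8475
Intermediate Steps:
E(N) = 2*N (E(N) = N + (0 + N) = N + N = 2*N)
((75*(-6 - E(6)) + 70) + (5748 - 1*(-1930))) - 14873 = ((75*(-6 - 2*6) + 70) + (5748 - 1*(-1930))) - 14873 = ((75*(-6 - 1*12) + 70) + (5748 + 1930)) - 14873 = ((75*(-6 - 12) + 70) + 7678) - 14873 = ((75*(-18) + 70) + 7678) - 14873 = ((-1350 + 70) + 7678) - 14873 = (-1280 + 7678) - 14873 = 6398 - 14873 = -8475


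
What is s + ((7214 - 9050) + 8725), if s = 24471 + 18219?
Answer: 49579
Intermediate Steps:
s = 42690
s + ((7214 - 9050) + 8725) = 42690 + ((7214 - 9050) + 8725) = 42690 + (-1836 + 8725) = 42690 + 6889 = 49579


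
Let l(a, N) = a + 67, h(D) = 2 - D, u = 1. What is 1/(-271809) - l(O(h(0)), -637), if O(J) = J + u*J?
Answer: -19298440/271809 ≈ -71.000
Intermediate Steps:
O(J) = 2*J (O(J) = J + 1*J = J + J = 2*J)
l(a, N) = 67 + a
1/(-271809) - l(O(h(0)), -637) = 1/(-271809) - (67 + 2*(2 - 1*0)) = -1/271809 - (67 + 2*(2 + 0)) = -1/271809 - (67 + 2*2) = -1/271809 - (67 + 4) = -1/271809 - 1*71 = -1/271809 - 71 = -19298440/271809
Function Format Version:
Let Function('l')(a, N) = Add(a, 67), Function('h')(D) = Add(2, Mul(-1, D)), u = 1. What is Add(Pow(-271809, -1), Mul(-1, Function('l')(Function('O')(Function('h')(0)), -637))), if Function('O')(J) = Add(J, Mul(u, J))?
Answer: Rational(-19298440, 271809) ≈ -71.000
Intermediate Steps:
Function('O')(J) = Mul(2, J) (Function('O')(J) = Add(J, Mul(1, J)) = Add(J, J) = Mul(2, J))
Function('l')(a, N) = Add(67, a)
Add(Pow(-271809, -1), Mul(-1, Function('l')(Function('O')(Function('h')(0)), -637))) = Add(Pow(-271809, -1), Mul(-1, Add(67, Mul(2, Add(2, Mul(-1, 0)))))) = Add(Rational(-1, 271809), Mul(-1, Add(67, Mul(2, Add(2, 0))))) = Add(Rational(-1, 271809), Mul(-1, Add(67, Mul(2, 2)))) = Add(Rational(-1, 271809), Mul(-1, Add(67, 4))) = Add(Rational(-1, 271809), Mul(-1, 71)) = Add(Rational(-1, 271809), -71) = Rational(-19298440, 271809)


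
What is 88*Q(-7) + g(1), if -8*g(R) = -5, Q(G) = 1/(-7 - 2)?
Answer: -659/72 ≈ -9.1528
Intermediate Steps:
Q(G) = -⅑ (Q(G) = 1/(-9) = -⅑)
g(R) = 5/8 (g(R) = -⅛*(-5) = 5/8)
88*Q(-7) + g(1) = 88*(-⅑) + 5/8 = -88/9 + 5/8 = -659/72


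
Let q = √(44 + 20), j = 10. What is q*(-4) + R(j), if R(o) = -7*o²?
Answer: -732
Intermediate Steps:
q = 8 (q = √64 = 8)
q*(-4) + R(j) = 8*(-4) - 7*10² = -32 - 7*100 = -32 - 700 = -732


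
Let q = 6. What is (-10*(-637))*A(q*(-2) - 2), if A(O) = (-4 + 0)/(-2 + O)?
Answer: 3185/2 ≈ 1592.5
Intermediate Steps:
A(O) = -4/(-2 + O)
(-10*(-637))*A(q*(-2) - 2) = (-10*(-637))*(-4/(-2 + (6*(-2) - 2))) = 6370*(-4/(-2 + (-12 - 2))) = 6370*(-4/(-2 - 14)) = 6370*(-4/(-16)) = 6370*(-4*(-1/16)) = 6370*(1/4) = 3185/2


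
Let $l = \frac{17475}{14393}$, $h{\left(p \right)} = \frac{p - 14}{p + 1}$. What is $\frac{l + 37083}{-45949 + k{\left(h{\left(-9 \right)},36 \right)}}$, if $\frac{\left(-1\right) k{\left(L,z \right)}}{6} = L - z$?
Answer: $- \frac{305001768}{376276199} \approx -0.81058$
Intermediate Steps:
$h{\left(p \right)} = \frac{-14 + p}{1 + p}$
$l = \frac{17475}{14393}$ ($l = 17475 \cdot \frac{1}{14393} = \frac{17475}{14393} \approx 1.2141$)
$k{\left(L,z \right)} = - 6 L + 6 z$ ($k{\left(L,z \right)} = - 6 \left(L - z\right) = - 6 L + 6 z$)
$\frac{l + 37083}{-45949 + k{\left(h{\left(-9 \right)},36 \right)}} = \frac{\frac{17475}{14393} + 37083}{-45949 + \left(- 6 \frac{-14 - 9}{1 - 9} + 6 \cdot 36\right)} = \frac{533753094}{14393 \left(-45949 + \left(- 6 \frac{1}{-8} \left(-23\right) + 216\right)\right)} = \frac{533753094}{14393 \left(-45949 + \left(- 6 \left(\left(- \frac{1}{8}\right) \left(-23\right)\right) + 216\right)\right)} = \frac{533753094}{14393 \left(-45949 + \left(\left(-6\right) \frac{23}{8} + 216\right)\right)} = \frac{533753094}{14393 \left(-45949 + \left(- \frac{69}{4} + 216\right)\right)} = \frac{533753094}{14393 \left(-45949 + \frac{795}{4}\right)} = \frac{533753094}{14393 \left(- \frac{183001}{4}\right)} = \frac{533753094}{14393} \left(- \frac{4}{183001}\right) = - \frac{305001768}{376276199}$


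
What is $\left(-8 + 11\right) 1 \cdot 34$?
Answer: $102$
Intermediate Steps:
$\left(-8 + 11\right) 1 \cdot 34 = 3 \cdot 1 \cdot 34 = 3 \cdot 34 = 102$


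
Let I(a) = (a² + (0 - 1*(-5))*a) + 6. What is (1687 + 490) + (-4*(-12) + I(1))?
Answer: 2237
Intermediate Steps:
I(a) = 6 + a² + 5*a (I(a) = (a² + (0 + 5)*a) + 6 = (a² + 5*a) + 6 = 6 + a² + 5*a)
(1687 + 490) + (-4*(-12) + I(1)) = (1687 + 490) + (-4*(-12) + (6 + 1² + 5*1)) = 2177 + (48 + (6 + 1 + 5)) = 2177 + (48 + 12) = 2177 + 60 = 2237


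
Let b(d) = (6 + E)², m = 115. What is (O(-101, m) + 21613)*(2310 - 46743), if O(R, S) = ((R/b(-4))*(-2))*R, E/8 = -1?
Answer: -1467399825/2 ≈ -7.3370e+8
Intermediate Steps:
E = -8 (E = 8*(-1) = -8)
b(d) = 4 (b(d) = (6 - 8)² = (-2)² = 4)
O(R, S) = -R²/2 (O(R, S) = ((R/4)*(-2))*R = (-R/2)*R = -R²/2)
(O(-101, m) + 21613)*(2310 - 46743) = (-½*(-101)² + 21613)*(2310 - 46743) = (-½*10201 + 21613)*(-44433) = (-10201/2 + 21613)*(-44433) = (33025/2)*(-44433) = -1467399825/2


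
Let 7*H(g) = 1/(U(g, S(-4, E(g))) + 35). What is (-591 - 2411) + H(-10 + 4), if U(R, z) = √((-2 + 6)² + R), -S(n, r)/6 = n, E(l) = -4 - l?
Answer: -729485/243 - √10/8505 ≈ -3002.0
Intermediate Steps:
S(n, r) = -6*n
U(R, z) = √(16 + R) (U(R, z) = √(4² + R) = √(16 + R))
H(g) = 1/(7*(35 + √(16 + g))) (H(g) = 1/(7*(√(16 + g) + 35)) = 1/(7*(35 + √(16 + g))))
(-591 - 2411) + H(-10 + 4) = (-591 - 2411) + 1/(7*(35 + √(16 + (-10 + 4)))) = -3002 + 1/(7*(35 + √(16 - 6))) = -3002 + 1/(7*(35 + √10))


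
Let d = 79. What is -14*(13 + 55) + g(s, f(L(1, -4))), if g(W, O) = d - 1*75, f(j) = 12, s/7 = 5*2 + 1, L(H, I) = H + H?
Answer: -948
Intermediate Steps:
L(H, I) = 2*H
s = 77 (s = 7*(5*2 + 1) = 7*(10 + 1) = 7*11 = 77)
g(W, O) = 4 (g(W, O) = 79 - 1*75 = 79 - 75 = 4)
-14*(13 + 55) + g(s, f(L(1, -4))) = -14*(13 + 55) + 4 = -14*68 + 4 = -952 + 4 = -948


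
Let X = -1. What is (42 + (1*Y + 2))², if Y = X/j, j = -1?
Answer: 2025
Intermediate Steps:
Y = 1 (Y = -1/(-1) = -1*(-1) = 1)
(42 + (1*Y + 2))² = (42 + (1*1 + 2))² = (42 + (1 + 2))² = (42 + 3)² = 45² = 2025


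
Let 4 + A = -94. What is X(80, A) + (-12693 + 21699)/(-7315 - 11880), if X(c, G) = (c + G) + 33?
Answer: 278919/19195 ≈ 14.531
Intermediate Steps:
A = -98 (A = -4 - 94 = -98)
X(c, G) = 33 + G + c (X(c, G) = (G + c) + 33 = 33 + G + c)
X(80, A) + (-12693 + 21699)/(-7315 - 11880) = (33 - 98 + 80) + (-12693 + 21699)/(-7315 - 11880) = 15 + 9006/(-19195) = 15 + 9006*(-1/19195) = 15 - 9006/19195 = 278919/19195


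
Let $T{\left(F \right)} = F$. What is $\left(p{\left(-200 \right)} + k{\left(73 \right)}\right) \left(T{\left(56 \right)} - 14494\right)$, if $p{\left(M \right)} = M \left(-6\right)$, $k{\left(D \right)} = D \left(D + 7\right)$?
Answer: $-101643520$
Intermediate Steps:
$k{\left(D \right)} = D \left(7 + D\right)$
$p{\left(M \right)} = - 6 M$
$\left(p{\left(-200 \right)} + k{\left(73 \right)}\right) \left(T{\left(56 \right)} - 14494\right) = \left(\left(-6\right) \left(-200\right) + 73 \left(7 + 73\right)\right) \left(56 - 14494\right) = \left(1200 + 73 \cdot 80\right) \left(-14438\right) = \left(1200 + 5840\right) \left(-14438\right) = 7040 \left(-14438\right) = -101643520$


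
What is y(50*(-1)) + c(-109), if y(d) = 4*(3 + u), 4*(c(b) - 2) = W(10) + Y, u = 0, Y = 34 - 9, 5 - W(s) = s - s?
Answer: 43/2 ≈ 21.500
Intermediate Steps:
W(s) = 5 (W(s) = 5 - (s - s) = 5 - 1*0 = 5 + 0 = 5)
Y = 25
c(b) = 19/2 (c(b) = 2 + (5 + 25)/4 = 2 + (1/4)*30 = 2 + 15/2 = 19/2)
y(d) = 12 (y(d) = 4*(3 + 0) = 4*3 = 12)
y(50*(-1)) + c(-109) = 12 + 19/2 = 43/2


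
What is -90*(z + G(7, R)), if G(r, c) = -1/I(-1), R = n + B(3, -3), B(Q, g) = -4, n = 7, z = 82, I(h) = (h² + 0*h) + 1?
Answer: -7335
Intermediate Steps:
I(h) = 1 + h² (I(h) = (h² + 0) + 1 = h² + 1 = 1 + h²)
R = 3 (R = 7 - 4 = 3)
G(r, c) = -½ (G(r, c) = -1/(1 + (-1)²) = -1/(1 + 1) = -1/2 = -1*½ = -½)
-90*(z + G(7, R)) = -90*(82 - ½) = -90*163/2 = -7335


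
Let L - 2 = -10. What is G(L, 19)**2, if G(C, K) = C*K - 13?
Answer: 27225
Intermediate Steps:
L = -8 (L = 2 - 10 = -8)
G(C, K) = -13 + C*K
G(L, 19)**2 = (-13 - 8*19)**2 = (-13 - 152)**2 = (-165)**2 = 27225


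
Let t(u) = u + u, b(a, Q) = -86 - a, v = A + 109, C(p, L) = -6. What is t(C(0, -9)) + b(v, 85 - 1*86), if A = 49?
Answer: -256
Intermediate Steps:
v = 158 (v = 49 + 109 = 158)
t(u) = 2*u
t(C(0, -9)) + b(v, 85 - 1*86) = 2*(-6) + (-86 - 1*158) = -12 + (-86 - 158) = -12 - 244 = -256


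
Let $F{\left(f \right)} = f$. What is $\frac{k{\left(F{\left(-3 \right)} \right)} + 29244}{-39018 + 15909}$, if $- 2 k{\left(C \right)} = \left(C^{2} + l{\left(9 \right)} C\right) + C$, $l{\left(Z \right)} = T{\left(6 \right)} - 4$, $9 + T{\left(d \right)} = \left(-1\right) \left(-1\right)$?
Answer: $- \frac{9741}{7703} \approx -1.2646$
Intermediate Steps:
$T{\left(d \right)} = -8$ ($T{\left(d \right)} = -9 - -1 = -9 + 1 = -8$)
$l{\left(Z \right)} = -12$ ($l{\left(Z \right)} = -8 - 4 = -12$)
$k{\left(C \right)} = - \frac{C^{2}}{2} + \frac{11 C}{2}$ ($k{\left(C \right)} = - \frac{\left(C^{2} - 12 C\right) + C}{2} = - \frac{C^{2} - 11 C}{2} = - \frac{C^{2}}{2} + \frac{11 C}{2}$)
$\frac{k{\left(F{\left(-3 \right)} \right)} + 29244}{-39018 + 15909} = \frac{\frac{1}{2} \left(-3\right) \left(11 - -3\right) + 29244}{-39018 + 15909} = \frac{\frac{1}{2} \left(-3\right) \left(11 + 3\right) + 29244}{-23109} = \left(\frac{1}{2} \left(-3\right) 14 + 29244\right) \left(- \frac{1}{23109}\right) = \left(-21 + 29244\right) \left(- \frac{1}{23109}\right) = 29223 \left(- \frac{1}{23109}\right) = - \frac{9741}{7703}$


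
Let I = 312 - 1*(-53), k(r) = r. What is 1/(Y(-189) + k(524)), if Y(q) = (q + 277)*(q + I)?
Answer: 1/16012 ≈ 6.2453e-5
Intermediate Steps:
I = 365 (I = 312 + 53 = 365)
Y(q) = (277 + q)*(365 + q) (Y(q) = (q + 277)*(q + 365) = (277 + q)*(365 + q))
1/(Y(-189) + k(524)) = 1/((101105 + (-189)**2 + 642*(-189)) + 524) = 1/((101105 + 35721 - 121338) + 524) = 1/(15488 + 524) = 1/16012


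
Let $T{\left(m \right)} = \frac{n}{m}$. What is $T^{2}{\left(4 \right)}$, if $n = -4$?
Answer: $1$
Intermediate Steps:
$T{\left(m \right)} = - \frac{4}{m}$
$T^{2}{\left(4 \right)} = \left(- \frac{4}{4}\right)^{2} = \left(\left(-4\right) \frac{1}{4}\right)^{2} = \left(-1\right)^{2} = 1$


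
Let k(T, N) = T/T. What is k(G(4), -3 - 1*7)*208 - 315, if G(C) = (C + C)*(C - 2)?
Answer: -107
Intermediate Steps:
G(C) = 2*C*(-2 + C) (G(C) = (2*C)*(-2 + C) = 2*C*(-2 + C))
k(T, N) = 1
k(G(4), -3 - 1*7)*208 - 315 = 1*208 - 315 = 208 - 315 = -107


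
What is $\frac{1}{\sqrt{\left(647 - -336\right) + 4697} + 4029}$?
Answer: $\frac{4029}{16227161} - \frac{4 \sqrt{355}}{16227161} \approx 0.00024364$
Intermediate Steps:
$\frac{1}{\sqrt{\left(647 - -336\right) + 4697} + 4029} = \frac{1}{\sqrt{\left(647 + 336\right) + 4697} + 4029} = \frac{1}{\sqrt{983 + 4697} + 4029} = \frac{1}{\sqrt{5680} + 4029} = \frac{1}{4 \sqrt{355} + 4029} = \frac{1}{4029 + 4 \sqrt{355}}$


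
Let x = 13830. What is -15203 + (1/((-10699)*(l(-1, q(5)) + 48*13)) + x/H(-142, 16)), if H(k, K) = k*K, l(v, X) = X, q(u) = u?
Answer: -116272045486069/7644906256 ≈ -15209.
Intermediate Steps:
H(k, K) = K*k
-15203 + (1/((-10699)*(l(-1, q(5)) + 48*13)) + x/H(-142, 16)) = -15203 + (1/((-10699)*(5 + 48*13)) + 13830/((16*(-142)))) = -15203 + (-1/(10699*(5 + 624)) + 13830/(-2272)) = -15203 + (-1/10699/629 + 13830*(-1/2272)) = -15203 + (-1/10699*1/629 - 6915/1136) = -15203 + (-1/6729671 - 6915/1136) = -15203 - 46535676101/7644906256 = -116272045486069/7644906256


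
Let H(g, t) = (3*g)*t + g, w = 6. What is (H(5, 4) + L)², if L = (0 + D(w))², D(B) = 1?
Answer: 4356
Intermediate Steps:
H(g, t) = g + 3*g*t (H(g, t) = 3*g*t + g = g + 3*g*t)
L = 1 (L = (0 + 1)² = 1² = 1)
(H(5, 4) + L)² = (5*(1 + 3*4) + 1)² = (5*(1 + 12) + 1)² = (5*13 + 1)² = (65 + 1)² = 66² = 4356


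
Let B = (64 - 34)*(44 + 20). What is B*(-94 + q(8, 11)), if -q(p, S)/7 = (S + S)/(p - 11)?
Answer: -81920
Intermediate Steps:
q(p, S) = -14*S/(-11 + p) (q(p, S) = -7*(S + S)/(p - 11) = -7*2*S/(-11 + p) = -14*S/(-11 + p))
B = 1920 (B = 30*64 = 1920)
B*(-94 + q(8, 11)) = 1920*(-94 - 14*11/(-11 + 8)) = 1920*(-94 - 14*11/(-3)) = 1920*(-94 - 14*11*(-1/3)) = 1920*(-94 + 154/3) = 1920*(-128/3) = -81920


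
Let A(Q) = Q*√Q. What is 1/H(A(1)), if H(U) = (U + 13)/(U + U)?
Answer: ⅐ ≈ 0.14286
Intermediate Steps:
A(Q) = Q^(3/2)
H(U) = (13 + U)/(2*U) (H(U) = (13 + U)/((2*U)) = (13 + U)*(1/(2*U)) = (13 + U)/(2*U))
1/H(A(1)) = 1/((13 + 1^(3/2))/(2*(1^(3/2)))) = 1/((½)*(13 + 1)/1) = 1/((½)*1*14) = 1/7 = ⅐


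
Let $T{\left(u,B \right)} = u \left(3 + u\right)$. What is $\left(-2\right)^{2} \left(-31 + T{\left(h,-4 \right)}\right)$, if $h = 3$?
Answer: $-52$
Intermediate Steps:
$\left(-2\right)^{2} \left(-31 + T{\left(h,-4 \right)}\right) = \left(-2\right)^{2} \left(-31 + 3 \left(3 + 3\right)\right) = 4 \left(-31 + 3 \cdot 6\right) = 4 \left(-31 + 18\right) = 4 \left(-13\right) = -52$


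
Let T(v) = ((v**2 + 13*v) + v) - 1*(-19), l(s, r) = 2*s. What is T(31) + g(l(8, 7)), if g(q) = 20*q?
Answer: 1734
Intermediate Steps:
T(v) = 19 + v**2 + 14*v (T(v) = (v**2 + 14*v) + 19 = 19 + v**2 + 14*v)
T(31) + g(l(8, 7)) = (19 + 31**2 + 14*31) + 20*(2*8) = (19 + 961 + 434) + 20*16 = 1414 + 320 = 1734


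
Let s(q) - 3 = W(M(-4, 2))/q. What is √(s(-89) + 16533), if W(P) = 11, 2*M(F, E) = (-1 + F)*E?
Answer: √130980677/89 ≈ 128.59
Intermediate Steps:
M(F, E) = E*(-1 + F)/2 (M(F, E) = ((-1 + F)*E)/2 = (E*(-1 + F))/2 = E*(-1 + F)/2)
s(q) = 3 + 11/q
√(s(-89) + 16533) = √((3 + 11/(-89)) + 16533) = √((3 + 11*(-1/89)) + 16533) = √((3 - 11/89) + 16533) = √(256/89 + 16533) = √(1471693/89) = √130980677/89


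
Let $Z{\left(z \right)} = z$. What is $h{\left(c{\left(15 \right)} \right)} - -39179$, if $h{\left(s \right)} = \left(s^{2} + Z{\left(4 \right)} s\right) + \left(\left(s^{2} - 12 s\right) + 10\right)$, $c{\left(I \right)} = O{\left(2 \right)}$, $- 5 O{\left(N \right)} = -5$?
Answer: $39183$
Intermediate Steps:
$O{\left(N \right)} = 1$ ($O{\left(N \right)} = \left(- \frac{1}{5}\right) \left(-5\right) = 1$)
$c{\left(I \right)} = 1$
$h{\left(s \right)} = 10 - 8 s + 2 s^{2}$ ($h{\left(s \right)} = \left(s^{2} + 4 s\right) + \left(\left(s^{2} - 12 s\right) + 10\right) = \left(s^{2} + 4 s\right) + \left(10 + s^{2} - 12 s\right) = 10 - 8 s + 2 s^{2}$)
$h{\left(c{\left(15 \right)} \right)} - -39179 = \left(10 - 8 + 2 \cdot 1^{2}\right) - -39179 = \left(10 - 8 + 2 \cdot 1\right) + 39179 = \left(10 - 8 + 2\right) + 39179 = 4 + 39179 = 39183$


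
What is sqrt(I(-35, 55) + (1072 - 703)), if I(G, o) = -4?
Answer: sqrt(365) ≈ 19.105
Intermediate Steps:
sqrt(I(-35, 55) + (1072 - 703)) = sqrt(-4 + (1072 - 703)) = sqrt(-4 + 369) = sqrt(365)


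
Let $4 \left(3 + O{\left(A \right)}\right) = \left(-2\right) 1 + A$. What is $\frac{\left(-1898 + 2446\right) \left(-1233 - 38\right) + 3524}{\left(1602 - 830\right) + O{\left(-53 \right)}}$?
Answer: $- \frac{2771936}{3021} \approx -917.56$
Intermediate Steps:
$O{\left(A \right)} = - \frac{7}{2} + \frac{A}{4}$ ($O{\left(A \right)} = -3 + \frac{\left(-2\right) 1 + A}{4} = -3 + \frac{-2 + A}{4} = -3 + \left(- \frac{1}{2} + \frac{A}{4}\right) = - \frac{7}{2} + \frac{A}{4}$)
$\frac{\left(-1898 + 2446\right) \left(-1233 - 38\right) + 3524}{\left(1602 - 830\right) + O{\left(-53 \right)}} = \frac{\left(-1898 + 2446\right) \left(-1233 - 38\right) + 3524}{\left(1602 - 830\right) + \left(- \frac{7}{2} + \frac{1}{4} \left(-53\right)\right)} = \frac{548 \left(-1271\right) + 3524}{772 - \frac{67}{4}} = \frac{-696508 + 3524}{772 - \frac{67}{4}} = - \frac{692984}{\frac{3021}{4}} = \left(-692984\right) \frac{4}{3021} = - \frac{2771936}{3021}$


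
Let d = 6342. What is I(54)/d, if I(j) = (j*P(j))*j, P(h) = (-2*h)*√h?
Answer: -157464*√6/1057 ≈ -364.91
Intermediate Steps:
P(h) = -2*h^(3/2)
I(j) = -2*j^(7/2) (I(j) = (j*(-2*j^(3/2)))*j = (-2*j^(5/2))*j = -2*j^(7/2))
I(54)/d = -944784*√6/6342 = -944784*√6*(1/6342) = -157464*√6/1057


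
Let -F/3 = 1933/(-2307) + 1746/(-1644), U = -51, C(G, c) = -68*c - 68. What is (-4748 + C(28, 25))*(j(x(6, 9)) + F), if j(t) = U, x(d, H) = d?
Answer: 31097697966/105353 ≈ 2.9518e+5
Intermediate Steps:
C(G, c) = -68 - 68*c
j(t) = -51
F = 1200979/210706 (F = -3*(1933/(-2307) + 1746/(-1644)) = -3*(1933*(-1/2307) + 1746*(-1/1644)) = -3*(-1933/2307 - 291/274) = -3*(-1200979/632118) = 1200979/210706 ≈ 5.6998)
(-4748 + C(28, 25))*(j(x(6, 9)) + F) = (-4748 + (-68 - 68*25))*(-51 + 1200979/210706) = (-4748 + (-68 - 1700))*(-9545027/210706) = (-4748 - 1768)*(-9545027/210706) = -6516*(-9545027/210706) = 31097697966/105353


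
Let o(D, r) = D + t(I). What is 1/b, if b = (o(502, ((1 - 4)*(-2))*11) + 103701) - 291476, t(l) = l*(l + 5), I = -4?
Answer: -1/187277 ≈ -5.3397e-6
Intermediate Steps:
t(l) = l*(5 + l)
o(D, r) = -4 + D (o(D, r) = D - 4*(5 - 4) = D - 4*1 = D - 4 = -4 + D)
b = -187277 (b = ((-4 + 502) + 103701) - 291476 = (498 + 103701) - 291476 = 104199 - 291476 = -187277)
1/b = 1/(-187277) = -1/187277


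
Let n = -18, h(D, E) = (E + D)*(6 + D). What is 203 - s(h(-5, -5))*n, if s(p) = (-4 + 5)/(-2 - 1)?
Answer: 197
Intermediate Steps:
h(D, E) = (6 + D)*(D + E) (h(D, E) = (D + E)*(6 + D) = (6 + D)*(D + E))
s(p) = -⅓ (s(p) = 1/(-3) = 1*(-⅓) = -⅓)
203 - s(h(-5, -5))*n = 203 - (-1)*(-18)/3 = 203 - 1*6 = 203 - 6 = 197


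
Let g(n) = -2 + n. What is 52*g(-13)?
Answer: -780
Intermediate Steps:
52*g(-13) = 52*(-2 - 13) = 52*(-15) = -780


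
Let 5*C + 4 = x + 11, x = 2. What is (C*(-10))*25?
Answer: -450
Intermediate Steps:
C = 9/5 (C = -⅘ + (2 + 11)/5 = -⅘ + (⅕)*13 = -⅘ + 13/5 = 9/5 ≈ 1.8000)
(C*(-10))*25 = ((9/5)*(-10))*25 = -18*25 = -450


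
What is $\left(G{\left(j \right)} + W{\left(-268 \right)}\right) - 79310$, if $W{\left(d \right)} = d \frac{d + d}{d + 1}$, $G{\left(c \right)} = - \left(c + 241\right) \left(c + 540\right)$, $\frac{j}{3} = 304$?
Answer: $- \frac{468319070}{267} \approx -1.754 \cdot 10^{6}$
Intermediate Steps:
$j = 912$ ($j = 3 \cdot 304 = 912$)
$G{\left(c \right)} = - \left(241 + c\right) \left(540 + c\right)$
$W{\left(d \right)} = \frac{2 d^{2}}{1 + d}$ ($W{\left(d \right)} = d \frac{2 d}{1 + d} = \frac{2 d^{2}}{1 + d}$)
$\left(G{\left(j \right)} + W{\left(-268 \right)}\right) - 79310 = \left(\left(-130140 - 912^{2} - 712272\right) + \frac{2 \left(-268\right)^{2}}{1 - 268}\right) - 79310 = \left(\left(-130140 - 831744 - 712272\right) + 2 \cdot 71824 \frac{1}{-267}\right) - 79310 = \left(\left(-130140 - 831744 - 712272\right) + 2 \cdot 71824 \left(- \frac{1}{267}\right)\right) - 79310 = \left(-1674156 - \frac{143648}{267}\right) - 79310 = - \frac{447143300}{267} - 79310 = - \frac{468319070}{267}$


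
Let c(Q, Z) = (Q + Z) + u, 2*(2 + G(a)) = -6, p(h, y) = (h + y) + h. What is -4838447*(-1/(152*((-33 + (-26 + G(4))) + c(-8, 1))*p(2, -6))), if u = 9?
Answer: 4838447/18848 ≈ 256.71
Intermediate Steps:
p(h, y) = y + 2*h
G(a) = -5 (G(a) = -2 + (½)*(-6) = -2 - 3 = -5)
c(Q, Z) = 9 + Q + Z (c(Q, Z) = (Q + Z) + 9 = 9 + Q + Z)
-4838447*(-1/(152*((-33 + (-26 + G(4))) + c(-8, 1))*p(2, -6))) = -4838447*(-1/(152*(-6 + 2*2)*((-33 + (-26 - 5)) + (9 - 8 + 1)))) = -4838447*(-1/(152*(-6 + 4)*((-33 - 31) + 2))) = -4838447*1/(304*(-64 + 2)) = -4838447/(304*(-62)) = -4838447/(-18848) = -4838447*(-1/18848) = 4838447/18848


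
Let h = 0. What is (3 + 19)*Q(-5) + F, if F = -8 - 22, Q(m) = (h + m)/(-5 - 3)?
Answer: -65/4 ≈ -16.250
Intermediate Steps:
Q(m) = -m/8 (Q(m) = (0 + m)/(-5 - 3) = m/(-8) = m*(-1/8) = -m/8)
F = -30
(3 + 19)*Q(-5) + F = (3 + 19)*(-1/8*(-5)) - 30 = 22*(5/8) - 30 = 55/4 - 30 = -65/4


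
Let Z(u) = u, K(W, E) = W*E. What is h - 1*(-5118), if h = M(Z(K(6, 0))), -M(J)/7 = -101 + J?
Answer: 5825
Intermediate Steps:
K(W, E) = E*W
M(J) = 707 - 7*J (M(J) = -7*(-101 + J) = 707 - 7*J)
h = 707 (h = 707 - 0*6 = 707 - 7*0 = 707 + 0 = 707)
h - 1*(-5118) = 707 - 1*(-5118) = 707 + 5118 = 5825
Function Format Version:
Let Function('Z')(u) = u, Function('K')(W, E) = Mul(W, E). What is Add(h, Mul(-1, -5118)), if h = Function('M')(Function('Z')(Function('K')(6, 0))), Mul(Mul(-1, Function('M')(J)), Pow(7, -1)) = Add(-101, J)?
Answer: 5825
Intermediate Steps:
Function('K')(W, E) = Mul(E, W)
Function('M')(J) = Add(707, Mul(-7, J)) (Function('M')(J) = Mul(-7, Add(-101, J)) = Add(707, Mul(-7, J)))
h = 707 (h = Add(707, Mul(-7, Mul(0, 6))) = Add(707, Mul(-7, 0)) = Add(707, 0) = 707)
Add(h, Mul(-1, -5118)) = Add(707, Mul(-1, -5118)) = Add(707, 5118) = 5825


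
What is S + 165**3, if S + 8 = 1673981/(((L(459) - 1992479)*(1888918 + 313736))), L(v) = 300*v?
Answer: 18352258230584463541/4085436383466 ≈ 4.4921e+6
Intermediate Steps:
S = -32683492741709/4085436383466 (S = -8 + 1673981/(((300*459 - 1992479)*(1888918 + 313736))) = -8 + 1673981/(((137700 - 1992479)*2202654)) = -8 + 1673981/((-1854779*2202654)) = -8 + 1673981/(-4085436383466) = -8 + 1673981*(-1/4085436383466) = -8 - 1673981/4085436383466 = -32683492741709/4085436383466 ≈ -8.0000)
S + 165**3 = -32683492741709/4085436383466 + 165**3 = -32683492741709/4085436383466 + 4492125 = 18352258230584463541/4085436383466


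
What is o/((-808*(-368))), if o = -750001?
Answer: -750001/297344 ≈ -2.5223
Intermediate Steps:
o/((-808*(-368))) = -750001/((-808*(-368))) = -750001/297344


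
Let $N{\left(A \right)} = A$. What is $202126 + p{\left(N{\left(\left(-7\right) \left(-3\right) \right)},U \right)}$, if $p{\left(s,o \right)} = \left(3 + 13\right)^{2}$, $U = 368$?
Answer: $202382$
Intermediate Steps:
$p{\left(s,o \right)} = 256$ ($p{\left(s,o \right)} = 16^{2} = 256$)
$202126 + p{\left(N{\left(\left(-7\right) \left(-3\right) \right)},U \right)} = 202126 + 256 = 202382$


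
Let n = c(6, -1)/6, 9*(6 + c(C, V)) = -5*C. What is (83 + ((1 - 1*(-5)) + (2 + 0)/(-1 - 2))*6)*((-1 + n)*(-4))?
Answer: 10580/9 ≈ 1175.6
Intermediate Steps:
c(C, V) = -6 - 5*C/9 (c(C, V) = -6 + (-5*C)/9 = -6 - 5*C/9)
n = -14/9 (n = (-6 - 5/9*6)/6 = (-6 - 10/3)*(⅙) = -28/3*⅙ = -14/9 ≈ -1.5556)
(83 + ((1 - 1*(-5)) + (2 + 0)/(-1 - 2))*6)*((-1 + n)*(-4)) = (83 + ((1 - 1*(-5)) + (2 + 0)/(-1 - 2))*6)*((-1 - 14/9)*(-4)) = (83 + ((1 + 5) + 2/(-3))*6)*(-23/9*(-4)) = (83 + (6 + 2*(-⅓))*6)*(92/9) = (83 + (6 - ⅔)*6)*(92/9) = (83 + (16/3)*6)*(92/9) = (83 + 32)*(92/9) = 115*(92/9) = 10580/9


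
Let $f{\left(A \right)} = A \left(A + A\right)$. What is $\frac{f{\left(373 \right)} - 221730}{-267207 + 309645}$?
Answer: $\frac{28264}{21219} \approx 1.332$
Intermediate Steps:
$f{\left(A \right)} = 2 A^{2}$ ($f{\left(A \right)} = A 2 A = 2 A^{2}$)
$\frac{f{\left(373 \right)} - 221730}{-267207 + 309645} = \frac{2 \cdot 373^{2} - 221730}{-267207 + 309645} = \frac{2 \cdot 139129 - 221730}{42438} = \left(278258 - 221730\right) \frac{1}{42438} = 56528 \cdot \frac{1}{42438} = \frac{28264}{21219}$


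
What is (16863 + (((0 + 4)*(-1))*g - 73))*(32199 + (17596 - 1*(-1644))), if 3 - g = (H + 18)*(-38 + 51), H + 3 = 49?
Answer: 1034232534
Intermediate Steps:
H = 46 (H = -3 + 49 = 46)
g = -829 (g = 3 - (46 + 18)*(-38 + 51) = 3 - 64*13 = 3 - 1*832 = 3 - 832 = -829)
(16863 + (((0 + 4)*(-1))*g - 73))*(32199 + (17596 - 1*(-1644))) = (16863 + (((0 + 4)*(-1))*(-829) - 73))*(32199 + (17596 - 1*(-1644))) = (16863 + ((4*(-1))*(-829) - 73))*(32199 + (17596 + 1644)) = (16863 + (-4*(-829) - 73))*(32199 + 19240) = (16863 + (3316 - 73))*51439 = (16863 + 3243)*51439 = 20106*51439 = 1034232534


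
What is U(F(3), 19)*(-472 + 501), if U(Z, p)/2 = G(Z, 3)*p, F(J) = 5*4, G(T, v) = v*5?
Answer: 16530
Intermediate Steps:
G(T, v) = 5*v
F(J) = 20
U(Z, p) = 30*p (U(Z, p) = 2*((5*3)*p) = 2*(15*p) = 30*p)
U(F(3), 19)*(-472 + 501) = (30*19)*(-472 + 501) = 570*29 = 16530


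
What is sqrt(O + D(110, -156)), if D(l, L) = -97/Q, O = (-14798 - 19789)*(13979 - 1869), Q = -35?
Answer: I*sqrt(513089494855)/35 ≈ 20466.0*I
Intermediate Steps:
O = -418848570 (O = -34587*12110 = -418848570)
D(l, L) = 97/35 (D(l, L) = -97/(-35) = -97*(-1/35) = 97/35)
sqrt(O + D(110, -156)) = sqrt(-418848570 + 97/35) = sqrt(-14659699853/35) = I*sqrt(513089494855)/35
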